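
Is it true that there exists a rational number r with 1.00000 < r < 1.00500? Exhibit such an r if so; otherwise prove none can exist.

Look for a denominator N such that an integer falls strictly between N·1.00000 and N·1.00500. N = 201 works: 201·1.00000 = 201.00000 < 202 < 202.00500 = 201·1.00500.
Dividing back, 1.00000 < 202/201 < 1.00500, and 202/201 is rational.

r = 202/201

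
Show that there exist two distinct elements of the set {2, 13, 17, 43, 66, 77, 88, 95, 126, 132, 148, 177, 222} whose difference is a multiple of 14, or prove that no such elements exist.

There is no such pair.

Reduce each element modulo 14: 2↦2, 13↦13, 17↦3, 43↦1, 66↦10, 77↦7, 88↦4, 95↦11, 126↦0, 132↦6, 148↦8, 177↦9, 222↦12.
All 13 residues are distinct, so no two elements differ by a multiple of 14.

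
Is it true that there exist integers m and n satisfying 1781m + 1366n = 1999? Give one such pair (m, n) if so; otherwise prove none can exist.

m = 831, n = -1082

Since gcd(1781, 1366) = 1, every integer is an integer combination of 1781 and 1366.
Dividing repeatedly: 1781 = 1·1366 + 415, 1366 = 3·415 + 121, 415 = 3·121 + 52, 121 = 2·52 + 17, 52 = 3·17 + 1, 17 = 17·1 + 0.
Working back up the chain: 1 = 52 − 3·17 = 52 − 3·(121 − 2·52) = −3·121 + 7·52 = −3·121 + 7·(415 − 3·121) = 7·415 − 24·121 = 7·415 − 24·(1366 − 3·415) = −24·1366 + 79·415 = −24·1366 + 79·(1781 − 1·1366) = 79·1781 − 103·1366. So 1781·79 + 1366·(-103) = 1.
Scaling by 1999 gives the particular solution (m, n) = (157921, -205897).
Subtracting 115·1366 from m and adding 115·1781 to n gives the tidier solution (831, -1082).
Indeed 1781·831 + 1366·(-1082) = 1480011 − 1478012 = 1999.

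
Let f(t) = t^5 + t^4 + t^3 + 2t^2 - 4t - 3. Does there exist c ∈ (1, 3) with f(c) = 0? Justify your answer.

Such a root exists.

f(1) = -2 and f(3) = 354, which have opposite signs.
As a polynomial, f is continuous on every closed interval.
So by the Intermediate Value Theorem there is a c strictly between 1 and 3 with f(c) = 0.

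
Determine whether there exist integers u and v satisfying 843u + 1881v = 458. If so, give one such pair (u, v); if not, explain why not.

Both 843 and 1881 are divisible by gcd(843, 1881) = 3, hence so is any combination 843u + 1881v.
But 458 is not a multiple of 3 (it leaves remainder 2).
So the equation is unsolvable over ℤ.

No, no such integers exist.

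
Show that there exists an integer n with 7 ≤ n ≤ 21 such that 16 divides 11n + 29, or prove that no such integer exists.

Scanning upward from n = 7 gives 106, 117, none divisible by 16. Try n = 9: 11·9 + 29 = 128 = 8·16, which is divisible by 16.

n = 9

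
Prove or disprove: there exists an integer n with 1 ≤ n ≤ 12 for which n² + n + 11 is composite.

At n = 11: 11² + 11 + 11 = 143 = 11·13, which is composite.

n = 11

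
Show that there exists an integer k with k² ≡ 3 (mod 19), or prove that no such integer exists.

No, no such integer exists.

Computing k² mod 19 for k = 0, 1, …, 9 (enough, by the symmetry k ↦ 19 − k) gives 0, 1, 4, 9, 16, 6, 17, 11, 7, 5.
The set of squares mod 19 is therefore {0, 1, 4, 5, 6, 7, 9, 11, 16, 17}, which does not contain 3.
Hence no integer k has k² ≡ 3 (mod 19).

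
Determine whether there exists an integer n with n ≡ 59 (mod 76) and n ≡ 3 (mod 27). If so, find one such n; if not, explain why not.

Since 76 and 27 share no common factor, CRT says the pair of congruences has a solution (unique mod 2052).
Any solution of the first congruence is n = 59 + 76t; substituting into the second, 76t ≡ 3 − 59 ≡ 25 (mod 27).
76 ≡ 22 (mod 27), so this reads 22t ≡ 25 (mod 27). Note 22·16 = 352 ≡ 1 (mod 27) (as 352 − 1 = 13·27), so 22⁻¹ ≡ 16.
Multiplying by 16: t ≡ 16·25 = 400 ≡ 22 (mod 27).
Taking t = 22 gives n = 59 + 76·22 = 1731.
Check: 1731 mod 76 = 59, 1731 mod 27 = 3. ✓

n = 1731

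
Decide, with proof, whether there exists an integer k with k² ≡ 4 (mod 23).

Take k = 21. Then 21² = 441 = 19·23 + 4, so 21² ≡ 4 (mod 23).

k = 21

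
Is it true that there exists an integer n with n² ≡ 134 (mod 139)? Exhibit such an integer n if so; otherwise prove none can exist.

Apply Euler's criterion with the prime 139: 134 is a quadratic residue iff 134^69 ≡ 1 (mod 139), and a non-residue iff it is ≡ −1.
Squaring successively (mod 139): 134^2 = 17956 ≡ 25; 134^4 ≡ 25² = 625 ≡ 69; 134^8 ≡ 69² = 4761 ≡ 35; 134^16 ≡ 35² = 1225 ≡ 113; 134^32 ≡ 113² = 12769 ≡ 120; 134^64 ≡ 120² = 14400 ≡ 83.
Since 69 = 64 + 4 + 1, 134^69 ≡ 83 · 69 · 134; multiplying out mod 139: 83·69 = 5727 ≡ 28, then 28·134 = 3752 ≡ 138. Thus 134^69 ≡ 138 ≡ −1 (mod 139).
The value −1 means 134 is a non-residue modulo 139, so n² ≡ 134 (mod 139) is impossible.

There is no such integer.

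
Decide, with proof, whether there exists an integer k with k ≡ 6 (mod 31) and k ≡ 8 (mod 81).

Since 31 and 81 share no common factor, CRT says the pair of congruences has a solution (unique mod 2511).
Any solution of the first congruence is k = 6 + 31t; substituting into the second, 31t ≡ 8 − 6 ≡ 2 (mod 81).
Since 31·34 = 1054 = 13·81 + 1, the inverse of 31 mod 81 is 34.
Multiplying by 34: t ≡ 34·2 = 68 (mod 81).
With t = 68: k = 6 + 31·68 = 2114.
Verify: 2114 = 68·31 + 6 and 2114 = 26·81 + 8. ✓

k = 2114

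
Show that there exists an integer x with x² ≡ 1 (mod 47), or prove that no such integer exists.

x = 46

Take x = 46. Then 46² = 2116 = 45·47 + 1, so 46² ≡ 1 (mod 47).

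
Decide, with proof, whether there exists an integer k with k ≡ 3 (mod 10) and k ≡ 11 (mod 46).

gcd(10, 46) = 2. A simultaneous solution exists iff 3 ≡ 11 (mod 2); here 3 mod 2 = 1 = 11 mod 2, so it does.
Write k = 3 + 10t. Then 10t ≡ 11 − 3 ≡ 8 (mod 46); dividing through by 2 gives 5t ≡ 4 (mod 23).
To invert 5 modulo 23: 23 = 4·5 + 3, 5 = 1·3 + 2, 3 = 1·2 + 1, 2 = 2·1 + 0, and unwinding, 1 = 3 − 1·2 = 3 − (5 − 1·3) = −5 + 2·3 = −5 + 2·(23 − 4·5) = 2·23 − 9·5. Thus 5⁻¹ ≡ -9 ≡ 14 (mod 23).
Multiplying by 14: t ≡ 14·4 = 56 ≡ 10 (mod 23).
Then k = 3 + 10·10 = 103.
Check: 103 mod 10 = 3, 103 mod 46 = 11. ✓

k = 103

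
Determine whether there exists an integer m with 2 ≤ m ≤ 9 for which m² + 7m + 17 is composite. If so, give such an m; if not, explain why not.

At m = 9: 9² + 7·9 + 17 = 161 = 7·23, which is composite.

m = 9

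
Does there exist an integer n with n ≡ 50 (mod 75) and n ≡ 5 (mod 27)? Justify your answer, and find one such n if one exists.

n = 275

The moduli are not coprime: gcd(75, 27) = 3. Compatibility requires 3 ∣ (5 − 50) = -45, which holds, so solutions exist.
Step through n = 50, 50 + 75, 50 + 2·75, …: the values 50, 125, 200, 275 reduce mod 27 to 23, 17, 11, 5. The value 275 hits 5.
Indeed 275 ≡ 50 (mod 75) and 275 ≡ 5 (mod 27).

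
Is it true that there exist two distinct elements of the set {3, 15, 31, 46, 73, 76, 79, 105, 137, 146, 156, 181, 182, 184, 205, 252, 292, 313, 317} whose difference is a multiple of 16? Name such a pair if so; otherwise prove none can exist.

Yes: 15 and 31.

Both 15 and 31 leave remainder 15 on division by 16; their difference 16 = 1·16 is a multiple of 16.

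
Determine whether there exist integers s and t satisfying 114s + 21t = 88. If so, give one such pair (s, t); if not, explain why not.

There are no such integers.

gcd(114, 21) = 3, so every integer of the form 114s + 21t is a multiple of 3.
But 88 = 3·29 + 1, so 3 ∤ 88.
So the equation is unsolvable over ℤ.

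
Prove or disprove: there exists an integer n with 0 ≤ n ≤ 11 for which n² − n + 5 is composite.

At n = 10: 10² − 10 + 5 = 95 = 5·19, which is composite.

n = 10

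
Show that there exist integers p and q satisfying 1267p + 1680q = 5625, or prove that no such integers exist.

There are no such integers.

gcd(1267, 1680) = 7, so every integer of the form 1267p + 1680q is a multiple of 7.
But 5625 = 7·803 + 4, so 7 ∤ 5625.
Hence no integers p, q satisfy the equation.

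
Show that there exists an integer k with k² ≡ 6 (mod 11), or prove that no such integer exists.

Squares mod 11 repeat after k = 5 (as (−k)² = k²); for k = 0..5 they are 0, 1, 4, 9, 5, 3.
The set of squares mod 11 is therefore {0, 1, 3, 4, 5, 9}, which does not contain 6.
Hence no integer k has k² ≡ 6 (mod 11).

There is no such integer.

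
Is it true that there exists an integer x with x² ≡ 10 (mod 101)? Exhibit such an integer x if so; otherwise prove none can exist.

101 is prime, so by Euler's criterion 10 is a square mod 101 iff 10^((101−1)/2) = 10^50 ≡ 1 (mod 101).
Repeated squaring mod 101: 10^2 = 100 ≡ 100; 10^4 ≡ 100² = 10000 ≡ 1; 10^8 ≡ 1² = 1 ≡ 1; 10^16 ≡ 1² = 1 ≡ 1; 10^32 ≡ 1² = 1 ≡ 1.
Since 50 = 32 + 16 + 2, 10^50 ≡ 1 · 1 · 100; multiplying out mod 101: 1·1 = 1 ≡ 1, then 1·100 = 100 ≡ 100. Thus 10^50 ≡ 100 ≡ −1 (mod 101).
By Euler's criterion 10 is a quadratic non-residue mod 101: no x satisfies x² ≡ 10 (mod 101).

No such integer exists.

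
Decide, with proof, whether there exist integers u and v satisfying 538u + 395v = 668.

538 and 395 are coprime, so 538u + 395v ranges over all of ℤ.
Euclidean algorithm: 538 = 1·395 + 143, 395 = 2·143 + 109, 143 = 1·109 + 34, 109 = 3·34 + 7, 34 = 4·7 + 6, 7 = 1·6 + 1, 6 = 6·1 + 0.
Back-substituting, 1 = 7 − 1·6 = 7 − (34 − 4·7) = −34 + 5·7 = −34 + 5·(109 − 3·34) = 5·109 − 16·34 = 5·109 − 16·(143 − 1·109) = −16·143 + 21·109 = −16·143 + 21·(395 − 2·143) = 21·395 − 58·143 = 21·395 − 58·(538 − 1·395) = −58·538 + 79·395; that is, 538·(-58) + 395·79 = 1.
Multiplying through by 668: u = (-58)·668 = -38744, v = 79·668 = 52772 is a solution.
The general solution is u = -38744 + 395k, v = 52772 − 538k; taking k = 99 gives the smaller pair u = 361, v = -490.
Indeed 538·361 + 395·(-490) = 194218 − 193550 = 668.

u = 361, v = -490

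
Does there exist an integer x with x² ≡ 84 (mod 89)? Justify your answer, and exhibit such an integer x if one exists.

x = 23 works: 23² = 529, and 529 − 84 = 445 = 5·89.

x = 23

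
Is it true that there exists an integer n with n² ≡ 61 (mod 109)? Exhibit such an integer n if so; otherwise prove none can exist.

n = 72 works: 72² = 5184, and 5184 − 61 = 5123 = 47·109.

n = 72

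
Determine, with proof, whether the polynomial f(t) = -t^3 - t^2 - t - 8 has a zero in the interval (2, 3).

f(2) = -22 and f(3) = -47, both negative.
The derivative f'(t) = -3t^2 - 2t - 1 is a quadratic with discriminant (-2)² − 4·(-3)·(-1) = -8 < 0; it never vanishes, so it is always negative (sign of the leading coefficient).
So f is strictly decreasing; between 2 and 3 its values lie between f(2) = -22 and f(3) = -47, all negative. Therefore f has no root in (2, 3).

No.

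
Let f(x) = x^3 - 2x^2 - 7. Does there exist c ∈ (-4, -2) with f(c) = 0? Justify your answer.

No.

f(-4) = -103 and f(-2) = -23, both negative, so a sign-change argument is unavailable; we show f keeps this sign on the whole interval.
Shift to the endpoint -2: with x = -2 − u (0 < u < 2), one computes f(-2 − u) = -u^3 - 8u^2 - 20u - 23.
All 4 nonzero coefficients of this polynomial in u are negative; hence for u > 0 the value is a sum of negative terms (the constant -23 among them).
Therefore f(x) < 0 throughout (-4, -2), and f has no zero there.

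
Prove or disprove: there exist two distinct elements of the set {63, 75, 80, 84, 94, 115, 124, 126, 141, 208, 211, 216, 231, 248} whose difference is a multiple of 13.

Both 63 and 115 leave remainder 11 on division by 13; their difference 52 = 4·13 is a multiple of 13.

The pair (63, 115) works.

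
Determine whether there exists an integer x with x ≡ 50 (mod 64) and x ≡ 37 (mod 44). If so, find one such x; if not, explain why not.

gcd(64, 44) = 4. If x ≡ 50 (mod 64) and x ≡ 37 (mod 44), then x ≡ 50 (mod 4) and x ≡ 37 (mod 4).
However 50 ≡ 2 and 37 ≡ 1 (mod 4), and 2 ≠ 1.
Hence the system has no solution.

No, no such integer exists.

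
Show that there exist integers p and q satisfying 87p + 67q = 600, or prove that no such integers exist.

Since gcd(87, 67) = 1, every integer is an integer combination of 87 and 67.
Dividing repeatedly: 87 = 1·67 + 20, 67 = 3·20 + 7, 20 = 2·7 + 6, 7 = 1·6 + 1, 6 = 6·1 + 0.
Working back up the chain: 1 = 7 − 1·6 = 7 − (20 − 2·7) = −20 + 3·7 = −20 + 3·(67 − 3·20) = 3·67 − 10·20 = 3·67 − 10·(87 − 1·67) = −10·87 + 13·67. So 87·(-10) + 67·13 = 1.
Times 600: 87·(-6000) + 67·7800 = 600, so (-6000, 7800) solves it.
Shifting by a multiple of (67, −87) keeps it a solution: p = -6000 + 90·67 = 30, q = 7800 − 90·87 = -30.
Indeed 87·30 + 67·(-30) = 2610 − 2010 = 600.

p = 30, q = -30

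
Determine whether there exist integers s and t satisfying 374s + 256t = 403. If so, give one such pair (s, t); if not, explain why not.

There are no such integers.

Both 374 and 256 are divisible by gcd(374, 256) = 2, hence so is any combination 374s + 256t.
But 403 is not a multiple of 2 (it leaves remainder 1).
So the equation is unsolvable over ℤ.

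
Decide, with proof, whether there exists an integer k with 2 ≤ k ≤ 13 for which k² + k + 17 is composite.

The values for k = 2, 3, …, 13 are 23, 29, 37, 47, 59, 73, 89, 107, 127, 149, 173, 199, and each of these is prime.
So no value in the range makes the expression composite.

There is no such integer k in that range.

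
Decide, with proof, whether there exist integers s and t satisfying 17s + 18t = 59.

s = 13, t = -9

Since gcd(17, 18) = 1, every integer is an integer combination of 17 and 18.
Euclidean algorithm: 18 = 1·17 + 1, 17 = 17·1 + 0.
Working back up the chain: 1 = 18 − 1·17. So 17·(-1) + 18·1 = 1.
Times 59: 17·(-59) + 18·59 = 59, so (-59, 59) solves it.
Shifting by a multiple of (18, −17) keeps it a solution: s = -59 + 4·18 = 13, t = 59 − 4·17 = -9.
Check: 17·13 + 18·(-9) = 221 − 162 = 59. ✓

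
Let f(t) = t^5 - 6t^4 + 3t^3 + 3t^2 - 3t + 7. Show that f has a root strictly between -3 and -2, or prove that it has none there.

No such root exists.

f(-3) = -767 and f(-2) = -127, both negative, so a sign-change argument is unavailable; we show f keeps this sign on the whole interval.
Shift to the endpoint -2: with t = -2 − u (0 < u < 1), one computes f(-2 − u) = -u^5 - 16u^4 - 91u^3 - 239u^2 - 293u - 127.
The nonzero coefficients here are all negative, so for u > 0 every term is negative (or zero), and the constant term -127 is strictly negative.
So f is strictly negative on (-3, -2); no root exists in the interval.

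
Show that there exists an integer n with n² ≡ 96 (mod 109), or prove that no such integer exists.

No, no such integer exists.

109 is prime, so by Euler's criterion 96 is a square mod 109 iff 96^((109−1)/2) = 96^54 ≡ 1 (mod 109).
Repeated squaring mod 109: 96^2 = 9216 ≡ 60; 96^4 ≡ 60² = 3600 ≡ 3; 96^8 ≡ 3² = 9 ≡ 9; 96^16 ≡ 9² = 81 ≡ 81; 96^32 ≡ 81² = 6561 ≡ 21.
Since 54 = 32 + 16 + 4 + 2, 96^54 ≡ 21 · 81 · 3 · 60; multiplying out mod 109: 21·81 = 1701 ≡ 66, then 66·3 = 198 ≡ 89, then 89·60 = 5340 ≡ 108. Thus 96^54 ≡ 108 ≡ −1 (mod 109).
The value −1 means 96 is a non-residue modulo 109, so n² ≡ 96 (mod 109) is impossible.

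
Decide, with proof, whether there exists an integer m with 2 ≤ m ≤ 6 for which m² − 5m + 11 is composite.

The values for m = 2, 3, …, 6 are 5, 5, 7, 11, 17, and each of these is prime.
So no value in the range makes the expression composite.

There is no such integer m in that range.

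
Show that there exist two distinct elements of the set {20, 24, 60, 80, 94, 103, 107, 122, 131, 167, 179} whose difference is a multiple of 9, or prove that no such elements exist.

24 mod 9 = 6 and 60 mod 9 = 6, so 60 − 24 = 36 = 4·9.

The pair (24, 60) works.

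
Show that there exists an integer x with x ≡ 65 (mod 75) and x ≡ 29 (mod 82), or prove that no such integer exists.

Since 75 and 82 share no common factor, CRT says the pair of congruences has a solution (unique mod 6150).
Write x = 65 + 75t and require 65 + 75t ≡ 29 (mod 82), i.e. 75t ≡ 46 (mod 82).
Note 75·35 = 2625 ≡ 1 (mod 82) (as 2625 − 1 = 32·82), so 75⁻¹ ≡ 35.
Therefore t ≡ 35·46 = 1610 ≡ 52 (mod 82).
Taking t = 52 gives x = 65 + 75·52 = 3965.
Check: 3965 mod 75 = 65, 3965 mod 82 = 29. ✓

x = 3965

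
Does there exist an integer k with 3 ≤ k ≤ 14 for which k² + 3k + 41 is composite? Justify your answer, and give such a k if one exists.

k = 7

At k = 7: 7² + 3·7 + 41 = 111 = 3·37, which is composite.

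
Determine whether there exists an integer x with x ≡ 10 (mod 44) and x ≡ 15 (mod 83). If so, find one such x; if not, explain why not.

x = 98

Since 44 and 83 share no common factor, CRT says the pair of congruences has a solution (unique mod 3652).
Write x = 10 + 44t and require 10 + 44t ≡ 15 (mod 83), i.e. 44t ≡ 5 (mod 83).
Since 44·17 = 748 = 9·83 + 1, the inverse of 44 mod 83 is 17.
Therefore t ≡ 17·5 = 85 ≡ 2 (mod 83).
Taking t = 2 gives x = 10 + 44·2 = 98.
Indeed 98 ≡ 10 (mod 44) and 98 ≡ 15 (mod 83).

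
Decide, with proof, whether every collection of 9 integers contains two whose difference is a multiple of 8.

True.

Partition the integers by their residue mod 8; there are 8 classes.
Since 9 > 8, two of the 9 integers must share a residue class by the pigeonhole principle; call them a and b.
Equal remainders mean a − b ≡ 0 (mod 8), so 8 divides their difference.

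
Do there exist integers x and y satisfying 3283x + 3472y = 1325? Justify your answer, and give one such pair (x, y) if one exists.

gcd(3283, 3472) = 7, so every integer of the form 3283x + 3472y is a multiple of 7.
But 1325 = 7·189 + 2, so 7 ∤ 1325.
Hence no integers x, y satisfy the equation.

There are no such integers.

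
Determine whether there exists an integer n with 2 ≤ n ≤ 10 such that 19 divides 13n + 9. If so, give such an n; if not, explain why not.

The values of 13n + 9 for n = 2, 3, …, 10 are 35, 48, 61, 74, 87, 100, 113, 126, 139; reduced mod 19 these are 16, 10, 4, 17, 11, 5, 18, 12, 6.
The residue 0 does not occur, so no n in [2, 10] makes 13n + 9 a multiple of 19.

No, no such integer n in that range exists.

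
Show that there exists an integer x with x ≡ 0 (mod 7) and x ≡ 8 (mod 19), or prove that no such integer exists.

Since 7 and 19 share no common factor, CRT says the pair of congruences has a solution (unique mod 133).
Any solution of the first congruence is x = 0 + 7t; substituting into the second, 7t ≡ 8 − 0 ≡ 8 (mod 19).
Invert 7 mod 19 by the Euclidean algorithm: 19 = 2·7 + 5, 7 = 1·5 + 2, 5 = 2·2 + 1, 2 = 2·1 + 0; back-substituting, 1 = 5 − 2·2 = 5 − 2·(7 − 1·5) = −2·7 + 3·5 = −2·7 + 3·(19 − 2·7) = 3·19 − 8·7. Hence 7·(-8) ≡ 1, so 7⁻¹ ≡ -8 ≡ 11 (mod 19).
Multiplying by 11: t ≡ 11·8 = 88 ≡ 12 (mod 19).
Taking t = 12 gives x = 0 + 7·12 = 84.
Verify: 84 = 12·7 + 0 and 84 = 4·19 + 8. ✓

x = 84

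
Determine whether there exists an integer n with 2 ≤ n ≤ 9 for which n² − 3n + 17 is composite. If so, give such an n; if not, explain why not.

At n = 5: 5² − 3·5 + 17 = 27 = 3·9, which is composite.

n = 5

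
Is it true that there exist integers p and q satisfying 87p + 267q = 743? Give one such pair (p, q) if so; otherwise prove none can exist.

No, no such integers exist.

gcd(87, 267) = 3, so every integer of the form 87p + 267q is a multiple of 3.
But 743 is not a multiple of 3 (it leaves remainder 2).
So the equation is unsolvable over ℤ.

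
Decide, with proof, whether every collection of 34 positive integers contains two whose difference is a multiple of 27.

True.

Partition the integers by their residue mod 27; there are 27 classes.
Since 34 > 27, two of the 34 integers must share a residue class by the pigeonhole principle; call them a and b.
Then a ≡ b (mod 27), i.e. 27 ∣ (a − b).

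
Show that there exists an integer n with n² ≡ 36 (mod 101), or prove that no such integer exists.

Take n = 6. Then 6² = 36, and since 0 ≤ 36 < 101 this is already reduced: 6² ≡ 36 (mod 101).

n = 6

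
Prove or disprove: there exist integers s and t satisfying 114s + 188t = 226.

Since gcd(114, 188) = 2 and 226 = 2·113, Bézout's identity guarantees a solution.
Dividing through by 2 reduces the equation to 57s + 94t = 113.
Dividing repeatedly: 94 = 1·57 + 37, 57 = 1·37 + 20, 37 = 1·20 + 17, 20 = 1·17 + 3, 17 = 5·3 + 2, 3 = 1·2 + 1, 2 = 2·1 + 0.
Unwinding: 1 = 3 − 1·2 = 3 − (17 − 5·3) = −17 + 6·3 = −17 + 6·(20 − 1·17) = 6·20 − 7·17 = 6·20 − 7·(37 − 1·20) = −7·37 + 13·20 = −7·37 + 13·(57 − 1·37) = 13·57 − 20·37 = 13·57 − 20·(94 − 1·57) = −20·94 + 33·57, i.e. 57·33 + 94·(-20) = 1.
Times 113: 57·3729 + 94·(-2260) = 113, so (3729, -2260) solves it.
The general solution is s = 3729 + 94k, t = -2260 − 57k; taking k = -39 gives the smaller pair s = 63, t = -37.
Indeed 114·63 + 188·(-37) = 7182 − 6956 = 226.

s = 63, t = -37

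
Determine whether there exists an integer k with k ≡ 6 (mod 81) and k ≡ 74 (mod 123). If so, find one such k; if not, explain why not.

There is no such integer.

Both moduli are multiples of 3 = gcd(81, 123), so any solution would satisfy k ≡ 6 and k ≡ 74 modulo 3 simultaneously.
These are incompatible: 6 − 74 = -68 is not divisible by 3.
Therefore no such k exists.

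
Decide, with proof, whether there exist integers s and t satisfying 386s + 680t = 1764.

gcd(386, 680) = 2, and 2 divides 1764, so integer solutions exist.
Dividing through by 2 reduces the equation to 193s + 340t = 882.
Run the Euclidean algorithm on 340 and 193: 340 = 1·193 + 147, 193 = 1·147 + 46, 147 = 3·46 + 9, 46 = 5·9 + 1, 9 = 9·1 + 0.
Back-substituting, 1 = 46 − 5·9 = 46 − 5·(147 − 3·46) = −5·147 + 16·46 = −5·147 + 16·(193 − 1·147) = 16·193 − 21·147 = 16·193 − 21·(340 − 1·193) = −21·340 + 37·193; that is, 193·37 + 340·(-21) = 1.
Multiplying through by 882: s = 37·882 = 32634, t = (-21)·882 = -18522 is a solution.
Shifting by a multiple of (340, −193) keeps it a solution: s = 32634 − 95·340 = 334, t = -18522 + 95·193 = -187.
Indeed 386·334 + 680·(-187) = 128924 − 127160 = 1764.

s = 334, t = -187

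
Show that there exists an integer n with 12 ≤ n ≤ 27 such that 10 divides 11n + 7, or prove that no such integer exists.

n = 13

Try n = 13: 11·13 + 7 = 150 = 15·10, which is divisible by 10.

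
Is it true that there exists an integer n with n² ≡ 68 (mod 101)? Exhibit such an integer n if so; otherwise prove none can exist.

n = 88

Take n = 88. Then 88² = 7744 = 76·101 + 68, so 88² ≡ 68 (mod 101).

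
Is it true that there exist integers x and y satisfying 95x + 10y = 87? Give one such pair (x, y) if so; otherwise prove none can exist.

Both 95 and 10 are divisible by gcd(95, 10) = 5, hence so is any combination 95x + 10y.
But 87 is not a multiple of 5 (it leaves remainder 2).
So the equation is unsolvable over ℤ.

No such integers exist.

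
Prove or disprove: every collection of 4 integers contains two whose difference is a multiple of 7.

No; for instance {30, 31, 32, 33} is a counterexample.

Try 4 consecutive integers, 30, 31, 32, 33. Their remainders mod 7 are 2, 3, 4, 5 — pairwise different, as any 4 ≤ 7 consecutive integers have distinct residues.
The differences between them range over 1, …, 3, none of which is divisible by 7.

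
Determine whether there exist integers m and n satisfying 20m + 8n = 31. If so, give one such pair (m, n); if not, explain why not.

There are no such integers.

Any value of 20m + 8n is a multiple of gcd(20, 8) = 4.
But 31 = 4·7 + 3, so 4 ∤ 31.
So the equation is unsolvable over ℤ.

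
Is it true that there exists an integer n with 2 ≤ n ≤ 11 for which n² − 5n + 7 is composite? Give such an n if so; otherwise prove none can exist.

n = 10

At n = 10: 10² − 5·10 + 7 = 57 = 3·19, which is composite.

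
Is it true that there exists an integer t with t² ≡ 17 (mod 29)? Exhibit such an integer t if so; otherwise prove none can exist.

Apply Euler's criterion with the prime 29: 17 is a quadratic residue iff 17^14 ≡ 1 (mod 29), and a non-residue iff it is ≡ −1.
Squaring successively (mod 29): 17^2 = 289 ≡ 28; 17^4 ≡ 28² = 784 ≡ 1; 17^8 ≡ 1² = 1 ≡ 1.
Since 14 = 8 + 4 + 2, 17^14 ≡ 1 · 1 · 28; multiplying out mod 29: 1·1 = 1 ≡ 1, then 1·28 = 28 ≡ 28. Thus 17^14 ≡ 28 ≡ −1 (mod 29).
By Euler's criterion 17 is a quadratic non-residue mod 29: no t satisfies t² ≡ 17 (mod 29).

There is no such integer.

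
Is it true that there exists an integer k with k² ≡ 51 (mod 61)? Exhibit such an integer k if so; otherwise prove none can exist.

No, no such integer exists.

Apply Euler's criterion with the prime 61: 51 is a quadratic residue iff 51^30 ≡ 1 (mod 61), and a non-residue iff it is ≡ −1.
Squaring successively (mod 61): 51^2 = 2601 ≡ 39; 51^4 ≡ 39² = 1521 ≡ 57; 51^8 ≡ 57² = 3249 ≡ 16; 51^16 ≡ 16² = 256 ≡ 12.
Since 30 = 16 + 8 + 4 + 2, 51^30 ≡ 12 · 16 · 57 · 39; multiplying out mod 61: 12·16 = 192 ≡ 9, then 9·57 = 513 ≡ 25, then 25·39 = 975 ≡ 60. Thus 51^30 ≡ 60 ≡ −1 (mod 61).
The value −1 means 51 is a non-residue modulo 61, so k² ≡ 51 (mod 61) is impossible.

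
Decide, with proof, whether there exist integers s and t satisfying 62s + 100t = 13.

Any value of 62s + 100t is a multiple of gcd(62, 100) = 2.
However 13 leaves remainder 1 on division by 2.
Hence no integers s, t satisfy the equation.

No, no such integers exist.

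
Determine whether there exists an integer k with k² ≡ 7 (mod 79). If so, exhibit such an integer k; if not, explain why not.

There is no such integer.

Apply Euler's criterion with the prime 79: 7 is a quadratic residue iff 7^39 ≡ 1 (mod 79), and a non-residue iff it is ≡ −1.
Repeated squaring mod 79: 7^2 = 49 ≡ 49; 7^4 ≡ 49² = 2401 ≡ 31; 7^8 ≡ 31² = 961 ≡ 13; 7^16 ≡ 13² = 169 ≡ 11; 7^32 ≡ 11² = 121 ≡ 42.
Since 39 = 32 + 4 + 2 + 1, 7^39 ≡ 42 · 31 · 49 · 7; multiplying out mod 79: 42·31 = 1302 ≡ 38, then 38·49 = 1862 ≡ 45, then 45·7 = 315 ≡ 78. Thus 7^39 ≡ 78 ≡ −1 (mod 79).
The value −1 means 7 is a non-residue modulo 79, so k² ≡ 7 (mod 79) is impossible.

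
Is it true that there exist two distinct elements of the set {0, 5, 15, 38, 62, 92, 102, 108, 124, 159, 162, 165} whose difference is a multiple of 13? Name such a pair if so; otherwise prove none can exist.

No such pair exists.

Residues mod 13: 0↦0, 5↦5, 15↦2, 38↦12, 62↦10, 92↦1, 102↦11, 108↦4, 124↦7, 159↦3, 162↦6, 165↦9.
These 12 residues are pairwise different, hence no difference of two elements is divisible by 13.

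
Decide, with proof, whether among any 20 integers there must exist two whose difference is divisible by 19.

Yes.

There are exactly 19 possible remainders on division by 19.
With 20 integers and only 19 classes, the pigeonhole principle forces two of them, say a and b, into the same class.
Their difference a − b is then a multiple of 19.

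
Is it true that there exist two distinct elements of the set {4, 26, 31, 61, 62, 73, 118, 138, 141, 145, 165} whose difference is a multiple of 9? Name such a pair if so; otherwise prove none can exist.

4 mod 9 = 4 and 31 mod 9 = 4, so 31 − 4 = 27 = 3·9.

Yes: 4 and 31.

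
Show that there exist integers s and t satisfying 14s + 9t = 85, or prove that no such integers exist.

s = 8, t = -3

Since gcd(14, 9) = 1, every integer is an integer combination of 14 and 9.
Dividing repeatedly: 14 = 1·9 + 5, 9 = 1·5 + 4, 5 = 1·4 + 1, 4 = 4·1 + 0.
Unwinding: 1 = 5 − 1·4 = 5 − (9 − 1·5) = −9 + 2·5 = −9 + 2·(14 − 1·9) = 2·14 − 3·9, i.e. 14·2 + 9·(-3) = 1.
Scaling by 85 gives the particular solution (s, t) = (170, -255).
Subtracting 18·9 from s and adding 18·14 to t gives the tidier solution (8, -3).
Indeed 14·8 + 9·(-3) = 112 − 27 = 85.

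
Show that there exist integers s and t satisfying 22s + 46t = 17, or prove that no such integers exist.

No, no such integers exist.

gcd(22, 46) = 2, so every integer of the form 22s + 46t is a multiple of 2.
However 17 leaves remainder 1 on division by 2.
So the equation is unsolvable over ℤ.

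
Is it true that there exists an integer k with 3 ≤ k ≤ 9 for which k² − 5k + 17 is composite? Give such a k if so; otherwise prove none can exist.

The values for k = 3, 4, …, 9 are 11, 13, 17, 23, 31, 41, 53, and each of these is prime.
So no value in the range makes the expression composite.

No, no such integer k in that range exists.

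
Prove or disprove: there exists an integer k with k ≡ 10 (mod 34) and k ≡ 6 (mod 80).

k = 486

Here gcd(34, 80) = 2, and both 10 and 6 leave remainder 0 mod 2, so the system is consistent.
Write k = 10 + 34t. Then 34t ≡ 6 − 10 ≡ 76 (mod 80); dividing through by 2 gives 17t ≡ 38 (mod 40).
To invert 17 modulo 40: 40 = 2·17 + 6, 17 = 2·6 + 5, 6 = 1·5 + 1, 5 = 5·1 + 0, and unwinding, 1 = 6 − 1·5 = 6 − (17 − 2·6) = −17 + 3·6 = −17 + 3·(40 − 2·17) = 3·40 − 7·17. Thus 17⁻¹ ≡ -7 ≡ 33 (mod 40).
Multiplying by 33: t ≡ 33·38 = 1254 ≡ 14 (mod 40).
Then k = 10 + 34·14 = 486.
Verify: 486 = 14·34 + 10 and 486 = 6·80 + 6. ✓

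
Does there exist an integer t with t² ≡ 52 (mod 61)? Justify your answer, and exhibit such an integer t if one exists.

t = 33

Take t = 33. Then 33² = 1089 = 17·61 + 52, so 33² ≡ 52 (mod 61).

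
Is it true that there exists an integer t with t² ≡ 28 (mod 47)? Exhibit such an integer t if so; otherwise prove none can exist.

t = 13 works: 13² = 169, and 169 − 28 = 141 = 3·47.

t = 13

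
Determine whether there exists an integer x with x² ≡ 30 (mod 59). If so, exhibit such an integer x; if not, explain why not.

59 is prime, so by Euler's criterion 30 is a square mod 59 iff 30^((59−1)/2) = 30^29 ≡ 1 (mod 59).
Squaring successively (mod 59): 30^2 = 900 ≡ 15; 30^4 ≡ 15² = 225 ≡ 48; 30^8 ≡ 48² = 2304 ≡ 3; 30^16 ≡ 3² = 9 ≡ 9.
Since 29 = 16 + 8 + 4 + 1, 30^29 ≡ 9 · 3 · 48 · 30; multiplying out mod 59: 9·3 = 27 ≡ 27, then 27·48 = 1296 ≡ 57, then 57·30 = 1710 ≡ 58. Thus 30^29 ≡ 58 ≡ −1 (mod 59).
By Euler's criterion 30 is a quadratic non-residue mod 59: no x satisfies x² ≡ 30 (mod 59).

There is no such integer.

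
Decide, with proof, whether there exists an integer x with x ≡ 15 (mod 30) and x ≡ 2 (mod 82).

gcd(30, 82) = 2. If x ≡ 15 (mod 30) and x ≡ 2 (mod 82), then x ≡ 15 (mod 2) and x ≡ 2 (mod 2).
These are incompatible: 15 − 2 = 13 is not divisible by 2.
Hence the system has no solution.

No, no such integer exists.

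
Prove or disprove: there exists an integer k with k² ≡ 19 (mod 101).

k = 76

k = 76 works: 76² = 5776, and 5776 − 19 = 5757 = 57·101.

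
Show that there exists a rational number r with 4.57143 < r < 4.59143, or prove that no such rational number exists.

r = 55/12

Look for a denominator N such that an integer falls strictly between N·4.57143 and N·4.59143. N = 12 works: 12·4.57143 = 54.85716 < 55 < 55.09716 = 12·4.59143.
So r = 55/12 works: it is a ratio of integers, and dividing 12·4.57143 < 55 < 12·4.59143 through by 12 gives 4.57143 < 55/12 < 4.59143.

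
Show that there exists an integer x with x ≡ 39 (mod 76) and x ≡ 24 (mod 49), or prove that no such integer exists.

The moduli 76 and 49 are coprime, so by the Chinese Remainder Theorem a unique solution modulo 3724 exists.
Write x = 39 + 76t and require 39 + 76t ≡ 24 (mod 49), i.e. 76t ≡ 34 (mod 49).
76 ≡ 27 (mod 49), so this reads 27t ≡ 34 (mod 49). Note 27·20 = 540 ≡ 1 (mod 49) (as 540 − 1 = 11·49), so 27⁻¹ ≡ 20.
Multiplying by 20: t ≡ 20·34 = 680 ≡ 43 (mod 49).
Taking t = 43 gives x = 39 + 76·43 = 3307.
Verify: 3307 = 43·76 + 39 and 3307 = 67·49 + 24. ✓

x = 3307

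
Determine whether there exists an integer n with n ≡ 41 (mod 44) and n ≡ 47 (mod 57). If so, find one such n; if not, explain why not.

n = 1757

The moduli 44 and 57 are coprime, so by the Chinese Remainder Theorem a unique solution modulo 2508 exists.
Any solution of the first congruence is n = 41 + 44t; substituting into the second, 44t ≡ 47 − 41 ≡ 6 (mod 57).
Note 44·35 = 1540 ≡ 1 (mod 57) (as 1540 − 1 = 27·57), so 44⁻¹ ≡ 35.
Multiplying by 35: t ≡ 35·6 = 210 ≡ 39 (mod 57).
Taking t = 39 gives n = 41 + 44·39 = 1757.
Verify: 1757 = 39·44 + 41 and 1757 = 30·57 + 47. ✓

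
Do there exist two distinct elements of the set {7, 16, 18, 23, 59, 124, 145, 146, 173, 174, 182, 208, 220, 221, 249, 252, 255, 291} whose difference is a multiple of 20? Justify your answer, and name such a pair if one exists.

No such pair exists.

Residues mod 20: 7↦7, 16↦16, 18↦18, 23↦3, 59↦19, 124↦4, 145↦5, 146↦6, 173↦13, 174↦14, 182↦2, 208↦8, 220↦0, 221↦1, 249↦9, 252↦12, 255↦15, 291↦11.
No residue repeats among the 18 elements, so no pair has difference ≡ 0 (mod 20).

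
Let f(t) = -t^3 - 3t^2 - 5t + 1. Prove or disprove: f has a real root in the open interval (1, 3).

No.

f(1) = -8 and f(3) = -68, both negative.
The derivative f'(t) = -3t^2 - 6t - 5 is a quadratic with discriminant (-6)² − 4·(-3)·(-5) = -24 < 0; it never vanishes, so it is always negative (sign of the leading coefficient).
So f is strictly decreasing; between 1 and 3 its values lie between f(1) = -8 and f(3) = -68, all negative. Therefore f has no root in (1, 3).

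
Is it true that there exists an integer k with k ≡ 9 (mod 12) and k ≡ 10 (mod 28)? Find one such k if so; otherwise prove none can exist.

No, no such integer exists.

Reduce both congruences modulo 4, which divides 12 and 28: they say k ≡ 9 (mod 4) and k ≡ 10 (mod 4).
But 9 mod 4 = 1 while 10 mod 4 = 2, a contradiction.
Therefore no such k exists.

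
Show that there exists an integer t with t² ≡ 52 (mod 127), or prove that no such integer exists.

Take t = 68. Then 68² = 4624 = 36·127 + 52, so 68² ≡ 52 (mod 127).

t = 68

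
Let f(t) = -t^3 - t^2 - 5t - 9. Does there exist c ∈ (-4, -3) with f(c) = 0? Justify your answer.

No such root exists.

f(-4) = 59 and f(-3) = 24, both positive.
f'(t) = -3t^2 - 2t - 5 has discriminant (-2)² − 4·(-3)·(-5) = -56 < 0, so f' has no real roots and is negative for every real t.
Hence f is strictly decreasing on ℝ, and in particular on [-4, -3]. A strictly monotone function with same-sign endpoint values stays positive on the whole interval, so f has no zero in (-4, -3).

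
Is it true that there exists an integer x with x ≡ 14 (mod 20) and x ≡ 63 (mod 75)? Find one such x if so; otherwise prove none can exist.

There is no such integer.

Reduce both congruences modulo 5, which divides 20 and 75: they say x ≡ 14 (mod 5) and x ≡ 63 (mod 5).
However 14 ≡ 4 and 63 ≡ 3 (mod 5), and 4 ≠ 3.
So no integer satisfies both congruences.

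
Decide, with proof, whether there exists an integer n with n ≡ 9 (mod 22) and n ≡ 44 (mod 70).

No such integer exists.

Reduce both congruences modulo 2, which divides 22 and 70: they say n ≡ 9 (mod 2) and n ≡ 44 (mod 2).
However 9 ≡ 1 and 44 ≡ 0 (mod 2), and 1 ≠ 0.
Therefore no such n exists.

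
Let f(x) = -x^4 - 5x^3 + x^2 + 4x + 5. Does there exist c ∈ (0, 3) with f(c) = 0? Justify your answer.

f(0) = 5 and f(3) = -190, which have opposite signs.
Since f is a polynomial it is continuous on [0, 3].
By the Intermediate Value Theorem, f takes the value 0 somewhere in the open interval.

Yes, f has a root in the interval.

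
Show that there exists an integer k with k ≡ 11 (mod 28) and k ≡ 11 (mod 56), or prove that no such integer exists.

gcd(28, 56) = 28. A simultaneous solution exists iff 11 ≡ 11 (mod 28); here 11 mod 28 = 11 = 11 mod 28, so it does.
In fact k = 11 itself already satisfies 11 mod 56 = 11.
Check: 11 mod 28 = 11, 11 mod 56 = 11. ✓

k = 11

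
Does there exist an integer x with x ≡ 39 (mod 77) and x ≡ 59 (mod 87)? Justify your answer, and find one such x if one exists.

gcd(77, 87) = 1, so the Chinese Remainder Theorem guarantees exactly one residue class mod 6699 satisfying both.
Any solution of the first congruence is x = 39 + 77t; substituting into the second, 77t ≡ 59 − 39 ≡ 20 (mod 87).
Since 77·26 = 2002 = 23·87 + 1, the inverse of 77 mod 87 is 26.
Therefore t ≡ 26·20 = 520 ≡ 85 (mod 87).
Taking t = 85 gives x = 39 + 77·85 = 6584.
Indeed 6584 ≡ 39 (mod 77) and 6584 ≡ 59 (mod 87).

x = 6584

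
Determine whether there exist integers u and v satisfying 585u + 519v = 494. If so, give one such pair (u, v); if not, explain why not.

Both 585 and 519 are divisible by gcd(585, 519) = 3, hence so is any combination 585u + 519v.
But 494 is not a multiple of 3 (it leaves remainder 2).
Hence no integers u, v satisfy the equation.

There are no such integers.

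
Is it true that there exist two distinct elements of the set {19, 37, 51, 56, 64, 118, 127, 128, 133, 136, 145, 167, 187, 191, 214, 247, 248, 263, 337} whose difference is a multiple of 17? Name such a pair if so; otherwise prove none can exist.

51 mod 17 = 0 and 136 mod 17 = 0, so 136 − 51 = 85 = 5·17.

The pair (51, 136) works.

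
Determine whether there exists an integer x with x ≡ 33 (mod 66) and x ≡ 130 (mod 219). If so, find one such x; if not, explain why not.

No such integer exists.

Both moduli are multiples of 3 = gcd(66, 219), so any solution would satisfy x ≡ 33 and x ≡ 130 modulo 3 simultaneously.
These are incompatible: 33 − 130 = -97 is not divisible by 3.
So no integer satisfies both congruences.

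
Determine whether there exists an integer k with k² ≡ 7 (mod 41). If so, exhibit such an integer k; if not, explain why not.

Apply Euler's criterion with the prime 41: 7 is a quadratic residue iff 7^20 ≡ 1 (mod 41), and a non-residue iff it is ≡ −1.
Repeated squaring mod 41: 7^2 = 49 ≡ 8; 7^4 ≡ 8² = 64 ≡ 23; 7^8 ≡ 23² = 529 ≡ 37; 7^16 ≡ 37² = 1369 ≡ 16.
Since 20 = 16 + 4, 7^20 ≡ 16 · 23; multiplying out mod 41: 16·23 = 368 ≡ 40. Thus 7^20 ≡ 40 ≡ −1 (mod 41).
By Euler's criterion 7 is a quadratic non-residue mod 41: no k satisfies k² ≡ 7 (mod 41).

No such integer exists.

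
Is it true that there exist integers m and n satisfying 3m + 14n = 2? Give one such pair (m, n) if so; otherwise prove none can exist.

m = 10, n = -2

3 and 14 are coprime, so 3m + 14n ranges over all of ℤ.
Dividing repeatedly: 14 = 4·3 + 2, 3 = 1·2 + 1, 2 = 2·1 + 0.
Back-substituting, 1 = 3 − 1·2 = 3 − (14 − 4·3) = −14 + 5·3; that is, 3·5 + 14·(-1) = 1.
Scaling by 2 gives the particular solution (m, n) = (10, -2).
Indeed 3·10 + 14·(-2) = 30 − 28 = 2.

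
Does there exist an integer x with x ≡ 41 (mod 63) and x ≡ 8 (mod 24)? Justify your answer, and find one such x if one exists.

gcd(63, 24) = 3. A simultaneous solution exists iff 41 ≡ 8 (mod 3); here 41 mod 3 = 2 = 8 mod 3, so it does.
Step through x = 41, 41 + 63, 41 + 2·63, …: the values 41, 104 reduce mod 24 to 17, 8. The value 104 hits 8.
Check: 104 mod 63 = 41, 104 mod 24 = 8. ✓

x = 104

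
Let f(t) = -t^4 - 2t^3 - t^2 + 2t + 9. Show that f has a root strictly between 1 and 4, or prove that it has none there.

f(1) = 7 and f(4) = -383, which have opposite signs.
As a polynomial, f is continuous on every closed interval.
By the Intermediate Value Theorem f must vanish at some point of (1, 4).

Yes, f has a root in the interval.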